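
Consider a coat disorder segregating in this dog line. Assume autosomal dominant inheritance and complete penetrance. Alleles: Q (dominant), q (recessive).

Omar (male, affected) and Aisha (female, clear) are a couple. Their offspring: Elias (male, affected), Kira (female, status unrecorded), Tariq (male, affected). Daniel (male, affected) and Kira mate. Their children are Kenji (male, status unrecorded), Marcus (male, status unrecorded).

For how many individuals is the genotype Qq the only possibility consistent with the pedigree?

2

Obligate heterozygotes: Elias is affected so carries Q and received q from Aisha (qq), so Elias is Qq; Tariq is affected so carries Q and received q from Aisha (qq), so Tariq is Qq.
Every other individual is either homozygous by phenotype or has at least one consistent homozygous assignment, so the count is 2.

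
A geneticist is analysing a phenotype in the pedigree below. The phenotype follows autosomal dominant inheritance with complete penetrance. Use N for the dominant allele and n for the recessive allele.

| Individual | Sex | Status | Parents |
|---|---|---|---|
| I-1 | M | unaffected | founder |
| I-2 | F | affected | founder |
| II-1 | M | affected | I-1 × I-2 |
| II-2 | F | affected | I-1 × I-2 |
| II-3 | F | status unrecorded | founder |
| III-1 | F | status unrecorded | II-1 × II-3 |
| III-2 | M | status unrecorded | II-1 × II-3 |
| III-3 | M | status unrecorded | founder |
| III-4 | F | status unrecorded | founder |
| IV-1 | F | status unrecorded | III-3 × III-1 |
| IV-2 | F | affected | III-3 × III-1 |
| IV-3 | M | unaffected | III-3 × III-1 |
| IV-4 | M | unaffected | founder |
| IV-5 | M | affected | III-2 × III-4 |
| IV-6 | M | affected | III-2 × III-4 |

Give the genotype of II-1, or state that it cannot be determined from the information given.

Nn

From phenotype alone, II-1 is NN or Nn.
II-1 is affected so carries N and received n from I-1 (nn), so II-1 is Nn.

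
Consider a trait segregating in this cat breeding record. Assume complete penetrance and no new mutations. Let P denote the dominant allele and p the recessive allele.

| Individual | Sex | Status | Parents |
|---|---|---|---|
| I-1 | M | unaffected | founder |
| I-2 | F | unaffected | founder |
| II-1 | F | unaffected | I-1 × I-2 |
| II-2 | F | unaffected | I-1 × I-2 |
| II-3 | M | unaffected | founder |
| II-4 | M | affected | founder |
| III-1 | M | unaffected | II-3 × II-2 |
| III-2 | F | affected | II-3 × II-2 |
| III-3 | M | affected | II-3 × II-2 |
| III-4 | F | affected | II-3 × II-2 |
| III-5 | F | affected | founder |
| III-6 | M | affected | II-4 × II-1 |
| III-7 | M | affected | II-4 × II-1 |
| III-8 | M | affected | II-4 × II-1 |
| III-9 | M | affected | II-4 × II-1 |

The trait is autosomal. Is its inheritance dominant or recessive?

recessive

II-3 and II-2 are both unaffected yet have an affected child III-2. Under dominance, an affected child requires at least one affected parent, so the trait cannot be dominant.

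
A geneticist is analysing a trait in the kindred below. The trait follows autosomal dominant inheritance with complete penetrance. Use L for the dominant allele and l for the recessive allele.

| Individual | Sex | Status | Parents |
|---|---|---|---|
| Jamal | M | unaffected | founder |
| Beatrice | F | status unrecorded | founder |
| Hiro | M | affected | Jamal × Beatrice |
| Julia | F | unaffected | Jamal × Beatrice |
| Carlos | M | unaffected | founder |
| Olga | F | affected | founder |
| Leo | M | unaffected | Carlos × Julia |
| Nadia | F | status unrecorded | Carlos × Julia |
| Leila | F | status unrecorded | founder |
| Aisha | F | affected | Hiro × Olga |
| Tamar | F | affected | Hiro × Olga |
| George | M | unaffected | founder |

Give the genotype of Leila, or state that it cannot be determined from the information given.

cannot be determined

Leila's phenotype is unrecorded, and no parent or child forces a single allele at both positions; consistent genotype assignments exist with Leila as LL or Ll or ll.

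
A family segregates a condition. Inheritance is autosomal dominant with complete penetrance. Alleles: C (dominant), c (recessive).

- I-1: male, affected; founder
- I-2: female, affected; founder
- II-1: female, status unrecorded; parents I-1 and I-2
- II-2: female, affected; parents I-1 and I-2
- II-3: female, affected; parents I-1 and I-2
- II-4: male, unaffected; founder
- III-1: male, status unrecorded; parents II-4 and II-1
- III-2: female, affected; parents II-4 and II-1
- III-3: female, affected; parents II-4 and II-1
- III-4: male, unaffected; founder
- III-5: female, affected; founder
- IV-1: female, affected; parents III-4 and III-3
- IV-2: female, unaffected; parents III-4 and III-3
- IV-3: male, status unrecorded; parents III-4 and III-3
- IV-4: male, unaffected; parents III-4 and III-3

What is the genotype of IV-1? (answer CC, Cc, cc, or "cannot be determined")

From phenotype alone, IV-1 is CC or Cc.
IV-1 is affected so carries C and received c from III-4 (cc), so IV-1 is Cc.

Cc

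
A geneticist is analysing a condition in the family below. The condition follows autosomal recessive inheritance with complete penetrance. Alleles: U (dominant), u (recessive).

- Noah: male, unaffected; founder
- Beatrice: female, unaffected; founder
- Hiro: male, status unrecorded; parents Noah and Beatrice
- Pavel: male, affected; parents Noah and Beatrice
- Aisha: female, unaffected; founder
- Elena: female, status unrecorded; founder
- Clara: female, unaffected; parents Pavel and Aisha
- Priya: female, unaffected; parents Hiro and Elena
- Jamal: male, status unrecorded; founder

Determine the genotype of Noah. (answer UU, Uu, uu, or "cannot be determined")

From phenotype alone, Noah is UU or Uu.
Noah is unaffected so carries U and passed u to Pavel (uu), so Noah is Uu.

Uu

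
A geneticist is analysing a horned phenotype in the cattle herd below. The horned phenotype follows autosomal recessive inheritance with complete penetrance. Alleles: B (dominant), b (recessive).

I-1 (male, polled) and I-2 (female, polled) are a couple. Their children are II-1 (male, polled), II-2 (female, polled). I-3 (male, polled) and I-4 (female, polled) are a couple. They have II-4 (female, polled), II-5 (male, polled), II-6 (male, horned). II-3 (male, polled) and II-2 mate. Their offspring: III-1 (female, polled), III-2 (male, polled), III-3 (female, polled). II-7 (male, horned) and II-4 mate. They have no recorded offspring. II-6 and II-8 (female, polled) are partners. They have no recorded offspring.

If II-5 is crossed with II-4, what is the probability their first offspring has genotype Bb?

I-3 is polled so carries B and passed b to II-6 (bb), so I-3 is Bb.
I-4 is polled so carries B and passed b to II-6 (bb), so I-4 is Bb.
II-5 is a polled offspring of I-3 (Bb) × I-4 (Bb), whose cross gives 1/4 BB : 1/2 Bb : 1/4 bb; conditioning on being polled, II-5 is BB with probability 1/3, Bb with probability 2/3.
II-4 is a polled offspring of I-3 (Bb) × I-4 (Bb), whose cross gives 1/4 BB : 1/2 Bb : 1/4 bb; conditioning on being polled, II-4 is BB with probability 1/3, Bb with probability 2/3.
Summing over parental genotype combinations, P(offspring has genotype Bb) = 2/9·1/2 + 2/9·1/2 + 4/9·1/2 = 4/9.

4/9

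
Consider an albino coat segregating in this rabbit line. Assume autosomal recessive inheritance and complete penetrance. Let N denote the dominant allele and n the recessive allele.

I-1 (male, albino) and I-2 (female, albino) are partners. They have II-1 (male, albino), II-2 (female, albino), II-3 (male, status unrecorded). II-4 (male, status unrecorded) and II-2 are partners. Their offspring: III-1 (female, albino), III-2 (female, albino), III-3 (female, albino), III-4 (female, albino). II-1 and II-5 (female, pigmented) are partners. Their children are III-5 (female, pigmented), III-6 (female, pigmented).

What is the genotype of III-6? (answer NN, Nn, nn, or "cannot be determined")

Nn

From phenotype alone, III-6 is NN or Nn.
III-6 is pigmented so carries N and received n from II-1 (nn), so III-6 is Nn.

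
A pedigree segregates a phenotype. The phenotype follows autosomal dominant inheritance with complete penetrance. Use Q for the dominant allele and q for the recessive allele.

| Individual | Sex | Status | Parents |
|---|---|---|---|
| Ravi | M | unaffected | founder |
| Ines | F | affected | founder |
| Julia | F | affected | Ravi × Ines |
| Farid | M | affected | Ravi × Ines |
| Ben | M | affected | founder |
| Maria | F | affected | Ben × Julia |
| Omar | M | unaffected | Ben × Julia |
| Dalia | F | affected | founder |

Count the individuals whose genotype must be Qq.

Obligate heterozygotes: Julia is affected so carries Q and received q from Ravi (qq), so Julia is Qq; Farid is affected so carries Q and received q from Ravi (qq), so Farid is Qq; Ben is affected so carries Q and passed q to Omar (qq), so Ben is Qq.
Every other individual is either homozygous by phenotype or has at least one consistent homozygous assignment, so the count is 3.

3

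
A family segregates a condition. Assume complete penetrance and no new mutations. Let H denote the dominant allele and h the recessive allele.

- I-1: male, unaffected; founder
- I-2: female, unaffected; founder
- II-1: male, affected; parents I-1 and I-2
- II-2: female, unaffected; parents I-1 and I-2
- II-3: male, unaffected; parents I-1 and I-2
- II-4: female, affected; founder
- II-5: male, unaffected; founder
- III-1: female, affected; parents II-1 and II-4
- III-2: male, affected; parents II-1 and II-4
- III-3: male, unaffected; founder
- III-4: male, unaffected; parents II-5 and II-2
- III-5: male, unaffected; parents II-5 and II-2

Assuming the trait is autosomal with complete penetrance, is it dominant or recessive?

recessive

I-1 and I-2 are both unaffected yet have an affected child II-1. Under dominance, an affected child requires at least one affected parent, so the trait cannot be dominant.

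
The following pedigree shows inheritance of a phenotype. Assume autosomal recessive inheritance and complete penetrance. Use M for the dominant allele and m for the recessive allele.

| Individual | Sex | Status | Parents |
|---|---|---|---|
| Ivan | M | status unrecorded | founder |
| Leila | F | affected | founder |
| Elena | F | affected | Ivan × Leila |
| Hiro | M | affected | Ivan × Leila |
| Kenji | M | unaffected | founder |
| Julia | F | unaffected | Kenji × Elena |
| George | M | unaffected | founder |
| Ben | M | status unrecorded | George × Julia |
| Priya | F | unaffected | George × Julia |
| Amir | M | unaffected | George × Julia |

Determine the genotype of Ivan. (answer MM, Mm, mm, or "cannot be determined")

Ivan's phenotype is unrecorded, and no parent or child forces a single allele at both positions; consistent genotype assignments exist with Ivan as Mm or mm.

cannot be determined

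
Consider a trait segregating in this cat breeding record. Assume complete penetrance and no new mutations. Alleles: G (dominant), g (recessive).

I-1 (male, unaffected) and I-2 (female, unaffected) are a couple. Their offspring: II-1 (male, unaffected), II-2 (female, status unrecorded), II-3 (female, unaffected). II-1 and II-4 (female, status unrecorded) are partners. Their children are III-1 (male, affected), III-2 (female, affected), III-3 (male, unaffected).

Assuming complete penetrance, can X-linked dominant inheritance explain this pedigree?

A consistent assignment under X-linked dominant exists: I-1 X^g Y, I-2 X^g X^g, II-1 X^g Y, II-2 X^g X^g, II-3 X^g X^g, II-4 X^G X^g, III-1 X^G Y, III-2 X^G X^g, III-3 X^g Y.
In this assignment every recorded phenotype matches its genotype and every non-founder's genotype is obtainable from its parents' genotypes, so the pedigree is consistent.

Yes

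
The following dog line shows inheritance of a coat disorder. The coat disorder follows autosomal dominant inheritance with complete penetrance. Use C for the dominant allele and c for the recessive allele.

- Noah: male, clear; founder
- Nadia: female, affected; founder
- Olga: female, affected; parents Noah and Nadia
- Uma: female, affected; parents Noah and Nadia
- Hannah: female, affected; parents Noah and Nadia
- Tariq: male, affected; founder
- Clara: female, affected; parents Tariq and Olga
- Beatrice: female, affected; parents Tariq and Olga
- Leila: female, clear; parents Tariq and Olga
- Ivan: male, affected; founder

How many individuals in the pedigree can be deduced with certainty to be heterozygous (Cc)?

Obligate heterozygotes: Olga is affected so carries C and received c from Noah (cc), so Olga is Cc; Uma is affected so carries C and received c from Noah (cc), so Uma is Cc; Hannah is affected so carries C and received c from Noah (cc), so Hannah is Cc; Tariq is affected so carries C and passed c to Leila (cc), so Tariq is Cc.
Every other individual is either homozygous by phenotype or has at least one consistent homozygous assignment, so the count is 4.

4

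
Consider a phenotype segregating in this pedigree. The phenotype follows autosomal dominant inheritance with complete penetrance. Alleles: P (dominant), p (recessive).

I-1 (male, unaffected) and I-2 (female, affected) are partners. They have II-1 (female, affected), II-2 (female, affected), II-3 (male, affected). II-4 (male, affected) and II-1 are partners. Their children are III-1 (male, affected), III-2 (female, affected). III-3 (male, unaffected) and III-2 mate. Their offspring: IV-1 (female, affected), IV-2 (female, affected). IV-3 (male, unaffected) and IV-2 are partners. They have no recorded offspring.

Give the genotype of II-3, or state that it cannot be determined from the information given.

Pp

From phenotype alone, II-3 is PP or Pp.
II-3 is affected so carries P and received p from I-1 (pp), so II-3 is Pp.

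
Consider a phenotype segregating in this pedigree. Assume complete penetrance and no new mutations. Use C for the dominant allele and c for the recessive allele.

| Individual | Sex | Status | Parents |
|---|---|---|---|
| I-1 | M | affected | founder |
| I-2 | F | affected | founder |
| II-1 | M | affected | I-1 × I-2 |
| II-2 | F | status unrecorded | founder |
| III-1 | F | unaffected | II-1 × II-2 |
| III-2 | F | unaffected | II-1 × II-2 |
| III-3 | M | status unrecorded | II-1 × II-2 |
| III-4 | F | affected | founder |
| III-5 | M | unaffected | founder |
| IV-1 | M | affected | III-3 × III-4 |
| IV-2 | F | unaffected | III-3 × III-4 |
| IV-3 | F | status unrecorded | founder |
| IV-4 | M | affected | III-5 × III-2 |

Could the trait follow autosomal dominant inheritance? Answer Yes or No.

Under autosomal dominant, IV-4 (affected, male) cannot arise from III-5 (unaffected) × III-2 (unaffected).

No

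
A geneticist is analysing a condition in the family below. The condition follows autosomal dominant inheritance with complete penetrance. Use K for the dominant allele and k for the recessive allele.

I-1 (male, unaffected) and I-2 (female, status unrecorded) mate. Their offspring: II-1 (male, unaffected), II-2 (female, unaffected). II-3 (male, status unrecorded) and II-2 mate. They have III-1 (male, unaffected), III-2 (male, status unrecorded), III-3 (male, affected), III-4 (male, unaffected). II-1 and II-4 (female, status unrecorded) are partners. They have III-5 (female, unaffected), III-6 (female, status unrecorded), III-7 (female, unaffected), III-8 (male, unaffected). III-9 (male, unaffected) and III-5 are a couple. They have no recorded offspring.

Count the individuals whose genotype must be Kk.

Obligate heterozygotes: II-3 passed K to III-3 (Kk, whose k came from II-2) and passed k to III-1 (kk), so II-3 is Kk; III-3 is affected so carries K and received k from II-2 (kk), so III-3 is Kk.
Every other individual is either homozygous by phenotype or has at least one consistent homozygous assignment, so the count is 2.

2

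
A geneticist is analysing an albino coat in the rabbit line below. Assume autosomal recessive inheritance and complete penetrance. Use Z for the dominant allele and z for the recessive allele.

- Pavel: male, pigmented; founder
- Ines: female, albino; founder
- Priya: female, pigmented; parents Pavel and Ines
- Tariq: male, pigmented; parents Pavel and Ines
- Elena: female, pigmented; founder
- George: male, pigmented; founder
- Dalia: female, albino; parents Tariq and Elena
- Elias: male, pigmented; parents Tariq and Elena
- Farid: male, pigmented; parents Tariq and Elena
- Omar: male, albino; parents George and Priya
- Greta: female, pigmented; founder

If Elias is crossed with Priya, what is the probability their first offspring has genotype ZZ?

1/3

Tariq is pigmented so carries Z and received z from Ines (zz), so Tariq is Zz.
Elena is pigmented so carries Z and passed z to Dalia (zz), so Elena is Zz.
Elias is a pigmented offspring of Tariq (Zz) × Elena (Zz), whose cross gives 1/4 ZZ : 1/2 Zz : 1/4 zz; conditioning on being pigmented, Elias is ZZ with probability 1/3, Zz with probability 2/3.
Priya is pigmented so carries Z and received z from Ines (zz), so Priya is Zz.
Summing over parental genotype combinations, P(offspring has genotype ZZ) = 1/3·1/2 + 2/3·1/4 = 1/3.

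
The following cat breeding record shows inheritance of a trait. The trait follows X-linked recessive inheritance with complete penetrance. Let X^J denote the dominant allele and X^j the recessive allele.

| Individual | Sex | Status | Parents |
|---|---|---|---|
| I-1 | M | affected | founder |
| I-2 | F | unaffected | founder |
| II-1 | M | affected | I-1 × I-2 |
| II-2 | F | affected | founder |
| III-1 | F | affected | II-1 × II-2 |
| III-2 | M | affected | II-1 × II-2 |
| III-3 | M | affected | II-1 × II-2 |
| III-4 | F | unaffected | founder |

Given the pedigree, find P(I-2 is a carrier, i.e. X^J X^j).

1

I-2 is unaffected so carries J and passed j to II-1 (X^j Y), so I-2 is X^J X^j, giving P(X^J X^j) = 1.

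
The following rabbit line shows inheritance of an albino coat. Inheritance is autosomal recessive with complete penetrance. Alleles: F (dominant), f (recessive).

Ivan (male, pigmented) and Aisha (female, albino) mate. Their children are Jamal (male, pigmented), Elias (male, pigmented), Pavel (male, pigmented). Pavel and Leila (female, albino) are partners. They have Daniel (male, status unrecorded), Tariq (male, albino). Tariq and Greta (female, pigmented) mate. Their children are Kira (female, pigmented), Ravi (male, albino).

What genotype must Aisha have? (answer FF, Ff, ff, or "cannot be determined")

ff

Aisha is albino, so Aisha is ff.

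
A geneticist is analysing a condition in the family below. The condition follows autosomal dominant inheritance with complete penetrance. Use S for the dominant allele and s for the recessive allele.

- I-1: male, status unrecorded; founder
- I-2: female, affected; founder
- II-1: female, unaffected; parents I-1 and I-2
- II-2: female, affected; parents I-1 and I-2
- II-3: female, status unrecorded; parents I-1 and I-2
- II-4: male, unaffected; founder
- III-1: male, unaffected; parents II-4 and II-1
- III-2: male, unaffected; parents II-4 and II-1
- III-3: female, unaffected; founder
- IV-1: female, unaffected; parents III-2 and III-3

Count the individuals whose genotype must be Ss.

1

Obligate heterozygotes: I-2 is affected so carries S and passed s to II-1 (ss), so I-2 is Ss.
Every other individual is either homozygous by phenotype or has at least one consistent homozygous assignment, so the count is 1.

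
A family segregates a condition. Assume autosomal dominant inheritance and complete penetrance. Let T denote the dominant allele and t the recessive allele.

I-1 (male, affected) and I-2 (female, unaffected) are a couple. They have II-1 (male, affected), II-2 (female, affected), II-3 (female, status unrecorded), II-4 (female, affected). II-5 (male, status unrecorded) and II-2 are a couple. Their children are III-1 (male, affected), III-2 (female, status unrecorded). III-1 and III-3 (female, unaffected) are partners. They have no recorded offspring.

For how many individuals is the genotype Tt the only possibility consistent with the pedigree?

3

Obligate heterozygotes: II-1 is affected so carries T and received t from I-2 (tt), so II-1 is Tt; II-2 is affected so carries T and received t from I-2 (tt), so II-2 is Tt; II-4 is affected so carries T and received t from I-2 (tt), so II-4 is Tt.
Every other individual is either homozygous by phenotype or has at least one consistent homozygous assignment, so the count is 3.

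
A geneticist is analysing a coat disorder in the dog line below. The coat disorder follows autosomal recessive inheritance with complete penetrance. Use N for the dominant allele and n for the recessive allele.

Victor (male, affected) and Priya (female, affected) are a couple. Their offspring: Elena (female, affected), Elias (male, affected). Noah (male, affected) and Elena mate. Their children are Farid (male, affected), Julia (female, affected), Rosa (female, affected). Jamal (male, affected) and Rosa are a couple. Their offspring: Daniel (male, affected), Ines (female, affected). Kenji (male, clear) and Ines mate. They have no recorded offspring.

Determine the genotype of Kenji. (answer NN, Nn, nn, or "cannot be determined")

Kenji's phenotype allows NN or Nn, and no parent or child forces a single allele at both positions; consistent genotype assignments exist with Kenji as NN or Nn.

cannot be determined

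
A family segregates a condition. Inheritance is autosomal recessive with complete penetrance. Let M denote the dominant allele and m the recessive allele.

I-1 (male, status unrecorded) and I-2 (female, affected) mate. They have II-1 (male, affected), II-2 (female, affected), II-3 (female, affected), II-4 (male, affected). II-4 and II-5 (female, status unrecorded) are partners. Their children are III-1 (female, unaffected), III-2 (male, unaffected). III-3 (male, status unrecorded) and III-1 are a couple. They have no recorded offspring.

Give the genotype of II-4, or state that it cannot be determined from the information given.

mm

II-4 is affected, so II-4 is mm.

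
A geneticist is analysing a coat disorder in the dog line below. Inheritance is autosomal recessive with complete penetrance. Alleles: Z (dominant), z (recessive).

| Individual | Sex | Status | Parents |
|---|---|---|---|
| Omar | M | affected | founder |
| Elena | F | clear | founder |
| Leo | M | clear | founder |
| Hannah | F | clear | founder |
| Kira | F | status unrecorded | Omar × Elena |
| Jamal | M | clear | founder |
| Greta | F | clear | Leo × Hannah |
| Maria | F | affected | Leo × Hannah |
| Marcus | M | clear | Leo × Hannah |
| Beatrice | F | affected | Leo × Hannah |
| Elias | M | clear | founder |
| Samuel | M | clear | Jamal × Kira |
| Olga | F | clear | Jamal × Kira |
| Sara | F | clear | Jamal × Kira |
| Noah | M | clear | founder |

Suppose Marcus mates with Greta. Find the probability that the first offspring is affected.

1/9

Leo is clear so carries Z and passed z to Maria (zz), so Leo is Zz.
Hannah is clear so carries Z and passed z to Maria (zz), so Hannah is Zz.
Marcus is a clear offspring of Leo (Zz) × Hannah (Zz), whose cross gives 1/4 ZZ : 1/2 Zz : 1/4 zz; conditioning on being clear, Marcus is ZZ with probability 1/3, Zz with probability 2/3.
Greta is a clear offspring of Leo (Zz) × Hannah (Zz), whose cross gives 1/4 ZZ : 1/2 Zz : 1/4 zz; conditioning on being clear, Greta is ZZ with probability 1/3, Zz with probability 2/3.
Summing over parental genotype combinations, P(offspring is affected) = 4/9·1/4 = 1/9.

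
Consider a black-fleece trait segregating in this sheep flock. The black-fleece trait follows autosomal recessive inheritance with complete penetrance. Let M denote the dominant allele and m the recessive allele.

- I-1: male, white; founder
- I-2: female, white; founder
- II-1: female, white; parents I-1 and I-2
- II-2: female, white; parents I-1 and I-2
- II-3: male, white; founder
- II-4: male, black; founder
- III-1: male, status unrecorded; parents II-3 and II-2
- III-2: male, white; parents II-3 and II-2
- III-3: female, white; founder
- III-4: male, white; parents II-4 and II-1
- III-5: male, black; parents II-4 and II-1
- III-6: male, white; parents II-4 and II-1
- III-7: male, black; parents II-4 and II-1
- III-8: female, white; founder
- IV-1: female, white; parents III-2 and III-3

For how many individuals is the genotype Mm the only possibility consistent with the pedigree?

3

Obligate heterozygotes: II-1 is white so carries M and passed m to III-5 (mm), so II-1 is Mm; III-4 is white so carries M and received m from II-4 (mm), so III-4 is Mm; III-6 is white so carries M and received m from II-4 (mm), so III-6 is Mm.
Every other individual is either homozygous by phenotype or has at least one consistent homozygous assignment, so the count is 3.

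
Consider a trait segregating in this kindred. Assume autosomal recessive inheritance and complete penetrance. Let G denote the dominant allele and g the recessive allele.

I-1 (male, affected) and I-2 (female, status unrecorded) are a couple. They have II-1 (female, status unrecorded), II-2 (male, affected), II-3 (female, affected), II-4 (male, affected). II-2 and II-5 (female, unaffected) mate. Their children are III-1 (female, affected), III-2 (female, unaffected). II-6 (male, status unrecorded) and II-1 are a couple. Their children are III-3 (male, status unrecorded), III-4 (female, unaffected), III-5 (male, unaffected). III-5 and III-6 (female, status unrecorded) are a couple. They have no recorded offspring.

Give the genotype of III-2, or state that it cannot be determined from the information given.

Gg

From phenotype alone, III-2 is GG or Gg.
III-2 is unaffected so carries G and received g from II-2 (gg), so III-2 is Gg.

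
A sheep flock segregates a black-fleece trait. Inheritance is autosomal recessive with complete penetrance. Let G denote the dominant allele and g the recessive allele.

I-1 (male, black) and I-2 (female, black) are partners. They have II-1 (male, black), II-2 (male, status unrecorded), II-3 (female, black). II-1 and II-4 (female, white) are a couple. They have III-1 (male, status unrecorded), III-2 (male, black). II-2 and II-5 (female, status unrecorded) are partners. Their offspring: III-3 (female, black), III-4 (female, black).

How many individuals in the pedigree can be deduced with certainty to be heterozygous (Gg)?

Obligate heterozygotes: II-4 is white so carries G and passed g to III-2 (gg), so II-4 is Gg.
Every other individual is either homozygous by phenotype or has at least one consistent homozygous assignment, so the count is 1.

1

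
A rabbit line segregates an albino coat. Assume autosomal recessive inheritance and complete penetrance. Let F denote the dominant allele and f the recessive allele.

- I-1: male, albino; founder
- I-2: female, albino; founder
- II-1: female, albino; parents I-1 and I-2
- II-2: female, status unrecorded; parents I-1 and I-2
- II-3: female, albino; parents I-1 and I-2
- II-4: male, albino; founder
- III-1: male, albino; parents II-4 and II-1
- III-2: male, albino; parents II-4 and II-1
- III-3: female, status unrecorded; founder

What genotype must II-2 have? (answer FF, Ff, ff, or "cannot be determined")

From phenotype alone, II-2 is FF or Ff or ff.
II-2 received f from I-1 (ff) and received f from I-2 (ff), so II-2 is ff.

ff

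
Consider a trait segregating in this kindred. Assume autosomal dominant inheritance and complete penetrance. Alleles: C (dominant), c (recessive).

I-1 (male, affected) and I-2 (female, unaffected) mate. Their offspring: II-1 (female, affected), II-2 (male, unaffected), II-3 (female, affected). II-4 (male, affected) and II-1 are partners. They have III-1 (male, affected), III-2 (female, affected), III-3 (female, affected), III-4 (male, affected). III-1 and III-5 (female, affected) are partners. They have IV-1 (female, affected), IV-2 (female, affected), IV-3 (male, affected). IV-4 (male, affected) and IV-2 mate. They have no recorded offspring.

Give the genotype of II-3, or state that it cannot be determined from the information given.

From phenotype alone, II-3 is CC or Cc.
II-3 is affected so carries C and received c from I-2 (cc), so II-3 is Cc.

Cc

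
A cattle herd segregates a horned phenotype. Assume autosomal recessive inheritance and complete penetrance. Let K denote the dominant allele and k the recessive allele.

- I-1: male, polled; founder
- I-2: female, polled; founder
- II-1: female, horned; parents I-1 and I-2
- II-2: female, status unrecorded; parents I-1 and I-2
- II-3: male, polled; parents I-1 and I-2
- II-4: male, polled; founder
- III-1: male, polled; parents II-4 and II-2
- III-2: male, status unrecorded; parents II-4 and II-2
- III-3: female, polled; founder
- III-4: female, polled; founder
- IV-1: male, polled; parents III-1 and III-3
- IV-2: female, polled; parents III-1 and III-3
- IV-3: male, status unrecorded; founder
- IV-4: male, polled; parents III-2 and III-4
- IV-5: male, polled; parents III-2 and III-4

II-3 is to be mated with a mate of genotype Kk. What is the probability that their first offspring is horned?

1/6

I-1 is polled so carries K and passed k to II-1 (kk), so I-1 is Kk.
I-2 is polled so carries K and passed k to II-1 (kk), so I-2 is Kk.
II-3 is a polled offspring of I-1 (Kk) × I-2 (Kk), whose cross gives 1/4 KK : 1/2 Kk : 1/4 kk; conditioning on being polled, II-3 is KK with probability 1/3, Kk with probability 2/3.
Summing over parental genotype combinations, P(offspring is horned) = 2/3·1/4 = 1/6.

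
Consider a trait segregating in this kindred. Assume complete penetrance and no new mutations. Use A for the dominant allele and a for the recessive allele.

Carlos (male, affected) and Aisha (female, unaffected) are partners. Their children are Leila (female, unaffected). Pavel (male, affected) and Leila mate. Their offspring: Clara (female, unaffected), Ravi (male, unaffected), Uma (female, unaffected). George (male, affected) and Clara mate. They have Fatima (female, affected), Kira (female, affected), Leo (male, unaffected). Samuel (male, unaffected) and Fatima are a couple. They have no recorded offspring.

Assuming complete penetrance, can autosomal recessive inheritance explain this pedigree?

A consistent assignment under autosomal recessive exists: Carlos aa, Aisha AA, Leila Aa, Pavel aa, Clara Aa, Ravi Aa, Uma Aa, George aa, Fatima aa, Kira aa, Leo Aa, Samuel AA.
In this assignment every recorded phenotype matches its genotype and every non-founder's genotype is obtainable from its parents' genotypes, so the pedigree is consistent.

Yes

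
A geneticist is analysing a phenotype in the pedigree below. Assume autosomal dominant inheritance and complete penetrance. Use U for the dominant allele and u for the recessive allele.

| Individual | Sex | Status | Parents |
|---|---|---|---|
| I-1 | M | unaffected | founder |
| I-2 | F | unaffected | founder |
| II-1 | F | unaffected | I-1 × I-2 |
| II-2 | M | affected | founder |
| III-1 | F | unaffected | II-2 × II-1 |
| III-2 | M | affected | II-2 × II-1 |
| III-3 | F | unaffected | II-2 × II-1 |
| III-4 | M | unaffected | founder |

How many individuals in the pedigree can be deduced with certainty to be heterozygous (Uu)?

Obligate heterozygotes: II-2 is affected so carries U and passed u to III-1 (uu), so II-2 is Uu; III-2 is affected so carries U and received u from II-1 (uu), so III-2 is Uu.
Every other individual is either homozygous by phenotype or has at least one consistent homozygous assignment, so the count is 2.

2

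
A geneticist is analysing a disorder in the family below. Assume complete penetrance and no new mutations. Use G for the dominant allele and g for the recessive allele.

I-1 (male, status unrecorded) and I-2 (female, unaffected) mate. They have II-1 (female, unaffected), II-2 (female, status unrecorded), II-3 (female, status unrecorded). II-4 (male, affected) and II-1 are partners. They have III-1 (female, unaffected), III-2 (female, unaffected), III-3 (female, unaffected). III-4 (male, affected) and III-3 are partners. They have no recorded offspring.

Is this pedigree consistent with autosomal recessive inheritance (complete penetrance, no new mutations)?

A consistent assignment under autosomal recessive exists: I-1 GG, I-2 GG, II-1 GG, II-2 GG, II-3 GG, II-4 gg, III-1 Gg, III-2 Gg, III-3 Gg, III-4 gg.
In this assignment every recorded phenotype matches its genotype and every non-founder's genotype is obtainable from its parents' genotypes, so the pedigree is consistent.

Yes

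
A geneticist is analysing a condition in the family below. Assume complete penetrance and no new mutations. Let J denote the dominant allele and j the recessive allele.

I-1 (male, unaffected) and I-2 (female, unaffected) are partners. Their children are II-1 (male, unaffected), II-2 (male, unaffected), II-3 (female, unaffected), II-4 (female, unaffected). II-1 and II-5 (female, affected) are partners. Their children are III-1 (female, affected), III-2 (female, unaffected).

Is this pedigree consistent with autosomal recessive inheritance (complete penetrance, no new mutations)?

A consistent assignment under autosomal recessive exists: I-1 JJ, I-2 Jj, II-1 Jj, II-2 JJ, II-3 JJ, II-4 JJ, II-5 jj, III-1 jj, III-2 Jj.
In this assignment every recorded phenotype matches its genotype and every non-founder's genotype is obtainable from its parents' genotypes, so the pedigree is consistent.

Yes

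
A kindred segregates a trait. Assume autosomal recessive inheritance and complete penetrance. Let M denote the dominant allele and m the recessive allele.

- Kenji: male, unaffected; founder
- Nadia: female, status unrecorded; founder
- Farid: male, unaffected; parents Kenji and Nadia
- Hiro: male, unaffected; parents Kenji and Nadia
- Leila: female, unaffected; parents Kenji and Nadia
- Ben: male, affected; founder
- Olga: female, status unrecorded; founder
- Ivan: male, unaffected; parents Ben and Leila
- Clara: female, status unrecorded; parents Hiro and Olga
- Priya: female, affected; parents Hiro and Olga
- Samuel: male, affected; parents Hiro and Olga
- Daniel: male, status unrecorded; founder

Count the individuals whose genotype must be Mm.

2

Obligate heterozygotes: Hiro is unaffected so carries M and passed m to Priya (mm), so Hiro is Mm; Ivan is unaffected so carries M and received m from Ben (mm), so Ivan is Mm.
Every other individual is either homozygous by phenotype or has at least one consistent homozygous assignment, so the count is 2.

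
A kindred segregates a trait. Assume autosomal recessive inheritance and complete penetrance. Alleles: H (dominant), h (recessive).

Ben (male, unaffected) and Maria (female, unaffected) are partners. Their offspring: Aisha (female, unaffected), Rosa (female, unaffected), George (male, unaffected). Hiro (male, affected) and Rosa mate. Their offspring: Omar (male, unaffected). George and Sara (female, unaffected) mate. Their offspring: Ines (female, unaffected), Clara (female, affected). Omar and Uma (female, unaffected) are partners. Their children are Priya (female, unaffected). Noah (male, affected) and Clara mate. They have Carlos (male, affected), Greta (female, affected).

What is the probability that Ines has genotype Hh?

George is unaffected so carries H and passed h to Clara (hh), so George is Hh.
Sara is unaffected so carries H and passed h to Clara (hh), so Sara is Hh.
Their cross gives offspring ratios 1/4 HH : 1/2 Hh : 1/4 hh. Conditioning on Ines being unaffected, P(Hh) = 1/2 / 3/4 = 2/3.

2/3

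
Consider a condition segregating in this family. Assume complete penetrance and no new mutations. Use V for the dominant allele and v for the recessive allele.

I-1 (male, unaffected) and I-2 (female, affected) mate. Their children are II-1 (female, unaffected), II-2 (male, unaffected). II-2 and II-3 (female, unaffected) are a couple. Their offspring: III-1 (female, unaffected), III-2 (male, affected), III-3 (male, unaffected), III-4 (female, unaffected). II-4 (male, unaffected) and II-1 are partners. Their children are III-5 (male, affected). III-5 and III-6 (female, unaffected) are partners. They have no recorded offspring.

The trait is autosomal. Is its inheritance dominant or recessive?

II-2 and II-3 are both unaffected yet have an affected child III-2. Under dominance, an affected child requires at least one affected parent, so the trait cannot be dominant.

recessive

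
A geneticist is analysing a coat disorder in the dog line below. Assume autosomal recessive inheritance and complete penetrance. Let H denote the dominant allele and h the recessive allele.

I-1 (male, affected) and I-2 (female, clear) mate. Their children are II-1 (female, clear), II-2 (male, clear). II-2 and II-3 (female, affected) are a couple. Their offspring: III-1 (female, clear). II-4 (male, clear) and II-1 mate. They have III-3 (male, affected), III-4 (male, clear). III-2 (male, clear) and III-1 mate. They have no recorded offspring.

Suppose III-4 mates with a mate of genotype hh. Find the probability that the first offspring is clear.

2/3

II-4 is clear so carries H and passed h to III-3 (hh), so II-4 is Hh.
II-1 is clear so carries H and received h from I-1 (hh), so II-1 is Hh.
III-4 is a clear offspring of II-4 (Hh) × II-1 (Hh), whose cross gives 1/4 HH : 1/2 Hh : 1/4 hh; conditioning on being clear, III-4 is HH with probability 1/3, Hh with probability 2/3.
Summing over parental genotype combinations, P(offspring is clear) = 1/3·1 + 2/3·1/2 = 2/3.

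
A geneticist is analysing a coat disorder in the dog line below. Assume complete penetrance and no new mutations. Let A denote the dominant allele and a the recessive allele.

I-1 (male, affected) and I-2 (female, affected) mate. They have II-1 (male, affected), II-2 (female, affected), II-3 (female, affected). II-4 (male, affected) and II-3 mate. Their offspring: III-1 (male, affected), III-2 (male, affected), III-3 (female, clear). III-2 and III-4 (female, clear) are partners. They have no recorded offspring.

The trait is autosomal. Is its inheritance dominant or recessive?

II-4 and II-3 are both affected yet have a clear child III-3. Under a recessive model two affected parents are homozygous and every child would be affected, so the trait cannot be recessive.

dominant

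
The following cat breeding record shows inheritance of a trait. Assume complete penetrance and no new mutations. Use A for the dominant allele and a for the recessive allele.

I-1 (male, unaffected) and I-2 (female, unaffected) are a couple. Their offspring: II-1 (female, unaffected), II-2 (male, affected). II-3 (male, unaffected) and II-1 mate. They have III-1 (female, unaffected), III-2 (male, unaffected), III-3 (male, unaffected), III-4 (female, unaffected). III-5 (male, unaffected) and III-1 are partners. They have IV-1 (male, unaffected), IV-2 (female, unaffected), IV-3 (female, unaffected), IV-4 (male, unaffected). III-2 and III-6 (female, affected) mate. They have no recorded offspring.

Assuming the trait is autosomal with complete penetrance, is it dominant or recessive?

recessive

I-1 and I-2 are both unaffected yet have an affected child II-2. Under dominance, an affected child requires at least one affected parent, so the trait cannot be dominant.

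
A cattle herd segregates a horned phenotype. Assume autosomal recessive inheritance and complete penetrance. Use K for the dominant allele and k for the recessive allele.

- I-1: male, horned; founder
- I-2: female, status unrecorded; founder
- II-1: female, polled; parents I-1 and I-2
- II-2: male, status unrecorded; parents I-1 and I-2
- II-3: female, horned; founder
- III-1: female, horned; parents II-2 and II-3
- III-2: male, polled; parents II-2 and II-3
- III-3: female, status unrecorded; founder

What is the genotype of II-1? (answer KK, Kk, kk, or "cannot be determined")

From phenotype alone, II-1 is KK or Kk.
II-1 is polled so carries K and received k from I-1 (kk), so II-1 is Kk.

Kk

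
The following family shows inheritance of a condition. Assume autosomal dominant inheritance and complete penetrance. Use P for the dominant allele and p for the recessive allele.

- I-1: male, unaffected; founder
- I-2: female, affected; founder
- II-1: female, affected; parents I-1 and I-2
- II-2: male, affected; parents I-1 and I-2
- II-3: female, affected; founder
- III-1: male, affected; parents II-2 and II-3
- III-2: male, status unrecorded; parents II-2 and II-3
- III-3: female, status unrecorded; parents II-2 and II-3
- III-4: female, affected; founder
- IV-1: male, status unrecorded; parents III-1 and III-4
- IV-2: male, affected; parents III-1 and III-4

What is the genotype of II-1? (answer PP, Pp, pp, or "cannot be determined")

From phenotype alone, II-1 is PP or Pp.
II-1 is affected so carries P and received p from I-1 (pp), so II-1 is Pp.

Pp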